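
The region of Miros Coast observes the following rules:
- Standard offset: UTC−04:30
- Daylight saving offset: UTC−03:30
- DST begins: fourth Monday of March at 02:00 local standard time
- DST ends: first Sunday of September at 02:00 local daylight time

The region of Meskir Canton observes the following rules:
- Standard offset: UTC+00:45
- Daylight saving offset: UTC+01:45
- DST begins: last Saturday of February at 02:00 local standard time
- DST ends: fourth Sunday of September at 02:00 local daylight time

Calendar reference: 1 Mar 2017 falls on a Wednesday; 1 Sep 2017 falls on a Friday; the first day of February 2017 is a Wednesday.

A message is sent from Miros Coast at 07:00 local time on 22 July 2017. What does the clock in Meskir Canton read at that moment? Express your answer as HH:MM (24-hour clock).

12:15

1 March 2017 is a Wednesday, so the first Monday is March 6 and the fourth is March 27.
1 September 2017 is a Friday, so the first Sunday is September 3.
22 July 2017 lies within the daylight-saving period (27 March – 3 September), so Miros Coast is on daylight time, UTC−03:30.
07:00 Miros Coast + 3h30m = 10:30 UTC.
1 February 2017 is a Wednesday, so Saturdays fall on 4, 11, 18, 25; the last is February 25.
1 September 2017 is a Friday, so the first Sunday is September 3 and the fourth is September 24.
At the standard offset (UTC+00:45), 10:30 UTC + 0h45m = 11:15 Meskir Canton standard time.
The standard-time date in Meskir Canton, 22 July 2017, lies within the daylight-saving period (25 February – 24 September), so Meskir Canton is on daylight time, UTC+01:45.
10:30 UTC + 1h45m = 12:15 Meskir Canton.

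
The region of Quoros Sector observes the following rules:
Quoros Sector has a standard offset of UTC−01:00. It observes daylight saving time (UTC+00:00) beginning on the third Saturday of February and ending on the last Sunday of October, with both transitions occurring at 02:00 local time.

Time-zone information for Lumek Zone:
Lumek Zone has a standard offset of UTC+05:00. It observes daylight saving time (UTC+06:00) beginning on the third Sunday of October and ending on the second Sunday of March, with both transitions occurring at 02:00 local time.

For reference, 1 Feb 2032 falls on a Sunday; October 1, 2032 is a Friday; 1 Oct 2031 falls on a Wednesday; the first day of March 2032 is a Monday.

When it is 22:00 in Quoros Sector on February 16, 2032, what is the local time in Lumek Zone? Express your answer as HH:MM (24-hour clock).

05:00

1 February 2032 is a Sunday, so the first Saturday is February 7 and the third is February 21.
1 October 2032 is a Friday, so Sundays fall on 3, 10, 17, 24, 31; the last is October 31.
February 16, 2032 does not fall between 21 February and 31 October, so daylight saving is not in effect and Quoros Sector is at UTC−01:00.
22:00 Quoros Sector + 1h = 23:00 UTC.
1 October 2031 is a Wednesday, so the first Sunday is October 5 and the third is October 19.
1 March 2032 is a Monday, so the first Sunday is March 7 and the second is March 14.
At the standard offset (UTC+05:00), 23:00 UTC + 5h = 04:00 Lumek Zone standard time (rolling into the next day, 17 February 2032).
Daylight saving runs 19 October 2031 – 14 March 2032; the standard-time date in Lumek Zone, February 17, 2032, is inside that window, so Lumek Zone is at UTC+06:00.
23:00 UTC + 6h = 05:00 Lumek Zone (rolling into the next day, 17 February 2032).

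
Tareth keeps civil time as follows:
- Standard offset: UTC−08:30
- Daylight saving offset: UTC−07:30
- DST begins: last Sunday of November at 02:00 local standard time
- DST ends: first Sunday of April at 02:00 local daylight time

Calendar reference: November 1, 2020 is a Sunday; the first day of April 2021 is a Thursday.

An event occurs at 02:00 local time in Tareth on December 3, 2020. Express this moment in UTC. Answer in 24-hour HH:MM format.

09:30

1 November 2020 is a Sunday, so Sundays fall on 1, 8, 15, 22, 29; the last is November 29.
1 April 2021 is a Thursday, so the first Sunday is April 4.
December 3, 2020 falls between 29 November 2020 and 4 April 2021, so daylight saving is in effect and Tareth is at UTC−07:30.
02:00 local + 7h30m = 09:30 UTC.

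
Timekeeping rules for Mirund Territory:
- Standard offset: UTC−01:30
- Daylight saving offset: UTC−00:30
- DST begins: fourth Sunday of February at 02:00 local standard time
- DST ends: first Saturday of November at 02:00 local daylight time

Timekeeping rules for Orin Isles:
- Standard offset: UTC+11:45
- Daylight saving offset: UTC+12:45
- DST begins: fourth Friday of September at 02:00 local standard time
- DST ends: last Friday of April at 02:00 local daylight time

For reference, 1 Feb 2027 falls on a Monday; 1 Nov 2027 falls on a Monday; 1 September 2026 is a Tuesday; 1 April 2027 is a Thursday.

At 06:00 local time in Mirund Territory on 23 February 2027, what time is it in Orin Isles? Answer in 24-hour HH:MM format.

20:15

1 February 2027 is a Monday, so the first Sunday is February 7 and the fourth is February 28.
1 November 2027 is a Monday, so the first Saturday is November 6.
23 February 2027 does not fall between 28 February and 6 November, so daylight saving is not in effect and Mirund Territory is at UTC−01:30.
06:00 Mirund Territory + 1h30m = 07:30 UTC.
1 September 2026 is a Tuesday, so the first Friday is September 4 and the fourth is September 25.
1 April 2027 is a Thursday, so Fridays fall on 2, 9, 16, 23, 30; the last is April 30.
At the standard offset (UTC+11:45), 07:30 UTC + 11h45m = 19:15 Orin Isles standard time.
The standard-time date in Orin Isles, 23 February 2027, lies within the daylight-saving period (25 September 2026 – 30 April 2027), so Orin Isles is on daylight time, UTC+12:45.
07:30 UTC + 12h45m = 20:15 Orin Isles.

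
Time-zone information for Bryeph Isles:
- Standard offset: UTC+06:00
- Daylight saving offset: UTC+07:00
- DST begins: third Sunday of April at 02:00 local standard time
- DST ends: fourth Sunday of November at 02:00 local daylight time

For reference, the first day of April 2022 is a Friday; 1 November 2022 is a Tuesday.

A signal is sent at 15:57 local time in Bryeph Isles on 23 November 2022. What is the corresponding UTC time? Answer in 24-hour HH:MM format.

1 April 2022 is a Friday, so the first Sunday is April 3 and the third is April 17.
1 November 2022 is a Tuesday, so the first Sunday is November 6 and the fourth is November 27.
Daylight saving runs 17 April – 27 November; 23 November 2022 is inside that window, so Bryeph Isles is at UTC+07:00.
15:57 local − 7h = 08:57 UTC.

08:57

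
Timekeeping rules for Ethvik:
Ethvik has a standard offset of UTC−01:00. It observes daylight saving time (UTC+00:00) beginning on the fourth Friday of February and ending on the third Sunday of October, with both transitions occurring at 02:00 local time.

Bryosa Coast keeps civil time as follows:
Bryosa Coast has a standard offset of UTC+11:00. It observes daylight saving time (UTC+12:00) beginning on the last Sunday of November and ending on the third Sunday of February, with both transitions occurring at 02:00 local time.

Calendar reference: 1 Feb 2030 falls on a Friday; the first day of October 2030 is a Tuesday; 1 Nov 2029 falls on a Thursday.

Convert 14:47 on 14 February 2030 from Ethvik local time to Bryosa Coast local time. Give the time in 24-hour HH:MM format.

1 February 2030 is a Friday, so the first Friday is February 1 and the fourth is February 22.
1 October 2030 is a Tuesday, so the first Sunday is October 6 and the third is October 20.
14 February 2030 is outside the daylight-saving period (22 February – 20 October), so Ethvik is on standard time, UTC−01:00.
14:47 Ethvik + 1h = 15:47 UTC.
1 November 2029 is a Thursday, so Sundays fall on 4, 11, 18, 25; the last is November 25.
1 February 2030 is a Friday, so the first Sunday is February 3 and the third is February 17.
At the standard offset (UTC+11:00), 15:47 UTC + 11h = 02:47 Bryosa Coast standard time (rolling into the next day, 15 February 2030).
The standard-time date in Bryosa Coast, 15 February 2030, lies within the daylight-saving period (25 November 2029 – 17 February 2030), so Bryosa Coast is on daylight time, UTC+12:00.
15:47 UTC + 12h = 03:47 Bryosa Coast (rolling into the next day, 15 February 2030).

03:47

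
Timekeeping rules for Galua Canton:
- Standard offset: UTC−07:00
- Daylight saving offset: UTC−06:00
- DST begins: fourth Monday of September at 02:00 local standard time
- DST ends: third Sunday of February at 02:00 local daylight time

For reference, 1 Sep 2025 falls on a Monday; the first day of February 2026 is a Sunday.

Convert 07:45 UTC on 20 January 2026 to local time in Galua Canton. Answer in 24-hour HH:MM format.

01:45

1 September 2025 is a Monday, so the first Monday is September 1 and the fourth is September 22.
1 February 2026 is a Sunday, so the first Sunday is February 1 and the third is February 15.
At the standard offset (UTC−07:00), 07:45 UTC − 7h = 00:45 Galua Canton standard time.
The standard-time date in Galua Canton, 20 January 2026, falls between 22 September 2025 and 15 February 2026, so daylight saving is in effect and Galua Canton is at UTC−06:00.
07:45 UTC − 6h = 01:45 local.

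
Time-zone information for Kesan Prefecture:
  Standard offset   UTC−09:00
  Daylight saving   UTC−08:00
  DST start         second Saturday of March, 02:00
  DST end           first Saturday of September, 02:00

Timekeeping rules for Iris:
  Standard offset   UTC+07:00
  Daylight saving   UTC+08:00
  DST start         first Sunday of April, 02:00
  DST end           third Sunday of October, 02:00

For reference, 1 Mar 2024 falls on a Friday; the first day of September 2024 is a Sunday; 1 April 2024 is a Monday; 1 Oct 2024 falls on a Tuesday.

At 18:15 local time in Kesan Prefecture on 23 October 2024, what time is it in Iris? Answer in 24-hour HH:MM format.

1 March 2024 is a Friday, so the first Saturday is March 2 and the second is March 9.
1 September 2024 is a Sunday, so the first Saturday is September 7.
Daylight saving runs 9 March – 7 September; 23 October 2024 is outside that window, so Kesan Prefecture is on standard time at UTC−09:00.
18:15 Kesan Prefecture + 9h = 03:15 UTC (rolling into the next day, 24 October 2024).
1 April 2024 is a Monday, so the first Sunday is April 7.
1 October 2024 is a Tuesday, so the first Sunday is October 6 and the third is October 20.
At the standard offset (UTC+07:00), 03:15 UTC + 7h = 10:15 Iris standard time.
Daylight saving runs 7 April – 20 October; the standard-time date in Iris, 24 October 2024, is outside that window, so Iris is on standard time at UTC+07:00.
03:15 UTC + 7h = 10:15 Iris.

10:15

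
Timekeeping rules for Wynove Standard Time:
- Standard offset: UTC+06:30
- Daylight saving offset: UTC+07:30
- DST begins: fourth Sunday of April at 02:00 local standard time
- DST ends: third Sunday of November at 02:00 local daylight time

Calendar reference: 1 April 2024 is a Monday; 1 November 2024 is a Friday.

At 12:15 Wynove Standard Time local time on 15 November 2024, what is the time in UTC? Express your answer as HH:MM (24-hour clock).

1 April 2024 is a Monday, so the first Sunday is April 7 and the fourth is April 28.
1 November 2024 is a Friday, so the first Sunday is November 3 and the third is November 17.
Daylight saving runs 28 April – 17 November; 15 November 2024 is inside that window, so Wynove Standard Time is at UTC+07:30.
12:15 local − 7h30m = 04:45 UTC.

04:45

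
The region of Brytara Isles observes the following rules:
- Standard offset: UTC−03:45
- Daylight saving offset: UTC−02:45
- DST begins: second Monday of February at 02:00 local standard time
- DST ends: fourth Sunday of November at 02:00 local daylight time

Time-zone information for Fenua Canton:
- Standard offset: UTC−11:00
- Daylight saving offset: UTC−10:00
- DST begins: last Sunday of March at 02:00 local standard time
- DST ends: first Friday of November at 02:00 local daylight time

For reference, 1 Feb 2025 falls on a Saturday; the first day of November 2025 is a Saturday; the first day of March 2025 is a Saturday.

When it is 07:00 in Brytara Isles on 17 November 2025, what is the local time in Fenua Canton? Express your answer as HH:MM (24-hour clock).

22:45

1 February 2025 is a Saturday, so the first Monday is February 3 and the second is February 10.
1 November 2025 is a Saturday, so the first Sunday is November 2 and the fourth is November 23.
17 November 2025 lies within the daylight-saving period (10 February – 23 November), so Brytara Isles is on daylight time, UTC−02:45.
07:00 Brytara Isles + 2h45m = 09:45 UTC.
1 March 2025 is a Saturday, so Sundays fall on 2, 9, 16, 23, 30; the last is March 30.
1 November 2025 is a Saturday, so the first Friday is November 7.
At the standard offset (UTC−11:00), 09:45 UTC − 11h = 22:45 Fenua Canton standard time (rolling into the previous day, 16 November 2025).
The standard-time date in Fenua Canton, 16 November 2025, is outside the daylight-saving period (30 March – 7 November), so Fenua Canton is on standard time, UTC−11:00.
09:45 UTC − 11h = 22:45 Fenua Canton (rolling into the previous day, 16 November 2025).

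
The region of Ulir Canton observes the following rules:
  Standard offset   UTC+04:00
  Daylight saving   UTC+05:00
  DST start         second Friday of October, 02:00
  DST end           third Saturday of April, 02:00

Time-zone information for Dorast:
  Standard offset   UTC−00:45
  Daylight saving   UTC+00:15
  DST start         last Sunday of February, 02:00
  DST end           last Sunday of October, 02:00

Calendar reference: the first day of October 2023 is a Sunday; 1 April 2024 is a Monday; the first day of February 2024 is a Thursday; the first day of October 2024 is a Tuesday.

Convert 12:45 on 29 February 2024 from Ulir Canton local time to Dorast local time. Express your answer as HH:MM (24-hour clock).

1 October 2023 is a Sunday, so the first Friday is October 6 and the second is October 13.
1 April 2024 is a Monday, so the first Saturday is April 6 and the third is April 20.
Daylight saving runs 13 October 2023 – 20 April 2024; 29 February 2024 is inside that window, so Ulir Canton is at UTC+05:00.
12:45 Ulir Canton − 5h = 07:45 UTC.
1 February 2024 is a Thursday, so Sundays fall on 4, 11, 18, 25; the last is February 25.
1 October 2024 is a Tuesday, so Sundays fall on 6, 13, 20, 27; the last is October 27.
At the standard offset (UTC−00:45), 07:45 UTC − 0h45m = 07:00 Dorast standard time.
The standard-time date in Dorast, 29 February 2024, falls between 25 February and 27 October, so daylight saving is in effect and Dorast is at UTC+00:15.
07:45 UTC + 0h15m = 08:00 Dorast.

08:00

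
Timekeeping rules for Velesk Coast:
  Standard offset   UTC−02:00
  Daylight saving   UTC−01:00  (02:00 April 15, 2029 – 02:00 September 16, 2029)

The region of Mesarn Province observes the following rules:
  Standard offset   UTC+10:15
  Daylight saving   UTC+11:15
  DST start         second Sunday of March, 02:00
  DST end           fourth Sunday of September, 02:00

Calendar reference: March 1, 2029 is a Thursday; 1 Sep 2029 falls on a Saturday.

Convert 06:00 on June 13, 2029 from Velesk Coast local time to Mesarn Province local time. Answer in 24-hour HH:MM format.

Daylight saving runs 15 April – 16 September; June 13, 2029 is inside that window, so Velesk Coast is at UTC−01:00.
06:00 Velesk Coast + 1h = 07:00 UTC.
1 March 2029 is a Thursday, so the first Sunday is March 4 and the second is March 11.
1 September 2029 is a Saturday, so the first Sunday is September 2 and the fourth is September 23.
At the standard offset (UTC+10:15), 07:00 UTC + 10h15m = 17:15 Mesarn Province standard time.
The standard-time date in Mesarn Province, June 13, 2029, lies within the daylight-saving period (11 March – 23 September), so Mesarn Province is on daylight time, UTC+11:15.
07:00 UTC + 11h15m = 18:15 Mesarn Province.

18:15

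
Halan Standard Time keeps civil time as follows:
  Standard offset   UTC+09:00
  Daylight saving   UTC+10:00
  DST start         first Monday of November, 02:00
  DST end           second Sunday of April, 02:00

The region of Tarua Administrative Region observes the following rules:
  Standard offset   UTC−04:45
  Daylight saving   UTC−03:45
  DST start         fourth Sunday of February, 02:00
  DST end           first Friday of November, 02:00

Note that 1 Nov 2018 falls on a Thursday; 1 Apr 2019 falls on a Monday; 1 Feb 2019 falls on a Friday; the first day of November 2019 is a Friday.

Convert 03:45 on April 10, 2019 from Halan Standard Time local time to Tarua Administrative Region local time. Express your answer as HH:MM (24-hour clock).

14:00

1 November 2018 is a Thursday, so the first Monday is November 5.
1 April 2019 is a Monday, so the first Sunday is April 7 and the second is April 14.
April 10, 2019 lies within the daylight-saving period (5 November 2018 – 14 April 2019), so Halan Standard Time is on daylight time, UTC+10:00.
03:45 Halan Standard Time − 10h = 17:45 UTC (rolling into the previous day, 9 April 2019).
1 February 2019 is a Friday, so the first Sunday is February 3 and the fourth is February 24.
1 November 2019 is a Friday, so the first Friday is November 1.
At the standard offset (UTC−04:45), 17:45 UTC − 4h45m = 13:00 Tarua Administrative Region standard time.
Daylight saving runs 24 February – 1 November; the standard-time date in Tarua Administrative Region, April 9, 2019, is inside that window, so Tarua Administrative Region is at UTC−03:45.
17:45 UTC − 3h45m = 14:00 Tarua Administrative Region.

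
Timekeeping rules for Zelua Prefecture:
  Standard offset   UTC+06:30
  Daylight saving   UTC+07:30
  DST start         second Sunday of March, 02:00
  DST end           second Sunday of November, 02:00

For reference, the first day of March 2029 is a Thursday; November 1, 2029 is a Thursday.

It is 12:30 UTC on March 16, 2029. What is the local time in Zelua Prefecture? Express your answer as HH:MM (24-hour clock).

1 March 2029 is a Thursday, so the first Sunday is March 4 and the second is March 11.
1 November 2029 is a Thursday, so the first Sunday is November 4 and the second is November 11.
At the standard offset (UTC+06:30), 12:30 UTC + 6h30m = 19:00 Zelua Prefecture standard time.
The standard-time date in Zelua Prefecture, March 16, 2029, lies within the daylight-saving period (11 March – 11 November), so Zelua Prefecture is on daylight time, UTC+07:30.
12:30 UTC + 7h30m = 20:00 local.

20:00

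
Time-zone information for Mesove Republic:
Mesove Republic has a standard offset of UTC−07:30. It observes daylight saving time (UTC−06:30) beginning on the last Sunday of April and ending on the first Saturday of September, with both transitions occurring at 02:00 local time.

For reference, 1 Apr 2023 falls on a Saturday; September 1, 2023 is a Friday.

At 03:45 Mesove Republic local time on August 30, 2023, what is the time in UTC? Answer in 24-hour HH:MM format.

10:15

1 April 2023 is a Saturday, so Sundays fall on 2, 9, 16, 23, 30; the last is April 30.
1 September 2023 is a Friday, so the first Saturday is September 2.
August 30, 2023 lies within the daylight-saving period (30 April – 2 September), so Mesove Republic is on daylight time, UTC−06:30.
03:45 local + 6h30m = 10:15 UTC.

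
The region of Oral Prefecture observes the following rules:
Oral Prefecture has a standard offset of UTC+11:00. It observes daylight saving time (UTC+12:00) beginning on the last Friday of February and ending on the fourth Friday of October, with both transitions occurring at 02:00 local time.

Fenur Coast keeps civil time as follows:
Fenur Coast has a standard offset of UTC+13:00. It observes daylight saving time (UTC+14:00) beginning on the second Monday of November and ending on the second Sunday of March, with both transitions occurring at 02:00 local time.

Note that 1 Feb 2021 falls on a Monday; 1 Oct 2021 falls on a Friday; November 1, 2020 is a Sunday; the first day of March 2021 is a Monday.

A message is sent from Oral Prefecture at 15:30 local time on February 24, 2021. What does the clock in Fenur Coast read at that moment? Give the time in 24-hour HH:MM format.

18:30

1 February 2021 is a Monday, so Fridays fall on 5, 12, 19, 26; the last is February 26.
1 October 2021 is a Friday, so the first Friday is October 1 and the fourth is October 22.
February 24, 2021 does not fall between 26 February and 22 October, so daylight saving is not in effect and Oral Prefecture is at UTC+11:00.
15:30 Oral Prefecture − 11h = 04:30 UTC.
1 November 2020 is a Sunday, so the first Monday is November 2 and the second is November 9.
1 March 2021 is a Monday, so the first Sunday is March 7 and the second is March 14.
At the standard offset (UTC+13:00), 04:30 UTC + 13h = 17:30 Fenur Coast standard time.
The standard-time date in Fenur Coast, February 24, 2021, lies within the daylight-saving period (9 November 2020 – 14 March 2021), so Fenur Coast is on daylight time, UTC+14:00.
04:30 UTC + 14h = 18:30 Fenur Coast.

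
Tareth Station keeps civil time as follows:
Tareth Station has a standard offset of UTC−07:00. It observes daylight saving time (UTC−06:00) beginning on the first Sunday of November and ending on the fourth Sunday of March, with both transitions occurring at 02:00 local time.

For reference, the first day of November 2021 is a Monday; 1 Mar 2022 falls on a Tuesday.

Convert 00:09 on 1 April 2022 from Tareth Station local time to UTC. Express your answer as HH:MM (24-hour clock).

07:09

1 November 2021 is a Monday, so the first Sunday is November 7.
1 March 2022 is a Tuesday, so the first Sunday is March 6 and the fourth is March 27.
1 April 2022 is outside the daylight-saving period (7 November 2021 – 27 March 2022), so Tareth Station is on standard time, UTC−07:00.
00:09 local + 7h = 07:09 UTC.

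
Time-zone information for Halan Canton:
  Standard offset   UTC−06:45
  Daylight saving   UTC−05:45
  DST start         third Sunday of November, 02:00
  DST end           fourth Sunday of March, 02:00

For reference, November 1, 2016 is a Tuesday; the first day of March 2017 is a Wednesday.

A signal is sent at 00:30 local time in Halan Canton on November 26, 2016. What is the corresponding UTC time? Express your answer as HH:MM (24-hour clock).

06:15

1 November 2016 is a Tuesday, so the first Sunday is November 6 and the third is November 20.
1 March 2017 is a Wednesday, so the first Sunday is March 5 and the fourth is March 26.
Daylight saving runs 20 November 2016 – 26 March 2017; November 26, 2016 is inside that window, so Halan Canton is at UTC−05:45.
00:30 local + 5h45m = 06:15 UTC.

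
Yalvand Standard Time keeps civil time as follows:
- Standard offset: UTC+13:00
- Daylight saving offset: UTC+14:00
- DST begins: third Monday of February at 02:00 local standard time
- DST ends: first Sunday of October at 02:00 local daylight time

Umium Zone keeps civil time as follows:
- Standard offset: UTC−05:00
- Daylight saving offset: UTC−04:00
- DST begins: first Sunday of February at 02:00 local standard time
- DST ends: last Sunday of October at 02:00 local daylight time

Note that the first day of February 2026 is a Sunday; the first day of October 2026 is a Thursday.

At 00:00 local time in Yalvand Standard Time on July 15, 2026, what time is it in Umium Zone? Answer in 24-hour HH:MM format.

1 February 2026 is a Sunday, so the first Monday is February 2 and the third is February 16.
1 October 2026 is a Thursday, so the first Sunday is October 4.
July 15, 2026 falls between 16 February and 4 October, so daylight saving is in effect and Yalvand Standard Time is at UTC+14:00.
00:00 Yalvand Standard Time − 14h = 10:00 UTC (rolling into the previous day, 14 July 2026).
1 February 2026 is a Sunday, so the first Sunday is February 1.
1 October 2026 is a Thursday, so Sundays fall on 4, 11, 18, 25; the last is October 25.
At the standard offset (UTC−05:00), 10:00 UTC − 5h = 05:00 Umium Zone standard time.
The standard-time date in Umium Zone, July 14, 2026, lies within the daylight-saving period (1 February – 25 October), so Umium Zone is on daylight time, UTC−04:00.
10:00 UTC − 4h = 06:00 Umium Zone.

06:00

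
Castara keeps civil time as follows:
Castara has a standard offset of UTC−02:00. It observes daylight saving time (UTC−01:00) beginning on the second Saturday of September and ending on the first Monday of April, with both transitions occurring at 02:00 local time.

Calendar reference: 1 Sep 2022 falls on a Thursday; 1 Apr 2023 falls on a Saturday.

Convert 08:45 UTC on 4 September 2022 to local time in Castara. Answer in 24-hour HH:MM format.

06:45

1 September 2022 is a Thursday, so the first Saturday is September 3 and the second is September 10.
1 April 2023 is a Saturday, so the first Monday is April 3.
At the standard offset (UTC−02:00), 08:45 UTC − 2h = 06:45 Castara standard time.
The standard-time date in Castara, 4 September 2022, does not fall between 10 September 2022 and 3 April 2023, so daylight saving is not in effect and Castara is at UTC−02:00.
08:45 UTC − 2h = 06:45 local.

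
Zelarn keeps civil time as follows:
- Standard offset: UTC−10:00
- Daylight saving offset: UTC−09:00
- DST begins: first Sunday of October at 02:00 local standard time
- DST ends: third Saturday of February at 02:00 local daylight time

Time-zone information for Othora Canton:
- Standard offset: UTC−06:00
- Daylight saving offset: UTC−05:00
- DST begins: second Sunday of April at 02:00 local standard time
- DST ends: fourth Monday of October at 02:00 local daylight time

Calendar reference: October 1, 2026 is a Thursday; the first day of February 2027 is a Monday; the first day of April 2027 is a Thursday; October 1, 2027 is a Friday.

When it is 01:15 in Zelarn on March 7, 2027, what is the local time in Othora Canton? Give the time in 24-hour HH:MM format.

1 October 2026 is a Thursday, so the first Sunday is October 4.
1 February 2027 is a Monday, so the first Saturday is February 6 and the third is February 20.
March 7, 2027 does not fall between 4 October 2026 and 20 February 2027, so daylight saving is not in effect and Zelarn is at UTC−10:00.
01:15 Zelarn + 10h = 11:15 UTC.
1 April 2027 is a Thursday, so the first Sunday is April 4 and the second is April 11.
1 October 2027 is a Friday, so the first Monday is October 4 and the fourth is October 25.
At the standard offset (UTC−06:00), 11:15 UTC − 6h = 05:15 Othora Canton standard time.
The standard-time date in Othora Canton, March 7, 2027, does not fall between 11 April and 25 October, so daylight saving is not in effect and Othora Canton is at UTC−06:00.
11:15 UTC − 6h = 05:15 Othora Canton.

05:15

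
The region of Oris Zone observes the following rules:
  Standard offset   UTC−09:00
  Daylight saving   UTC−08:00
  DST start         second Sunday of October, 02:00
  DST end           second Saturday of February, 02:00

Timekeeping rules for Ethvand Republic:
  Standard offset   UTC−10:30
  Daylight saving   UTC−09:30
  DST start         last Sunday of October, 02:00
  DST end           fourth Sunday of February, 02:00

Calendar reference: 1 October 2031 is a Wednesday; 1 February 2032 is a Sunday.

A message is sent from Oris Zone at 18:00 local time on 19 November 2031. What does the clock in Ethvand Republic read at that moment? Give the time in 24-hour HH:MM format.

1 October 2031 is a Wednesday, so the first Sunday is October 5 and the second is October 12.
1 February 2032 is a Sunday, so the first Saturday is February 7 and the second is February 14.
19 November 2031 lies within the daylight-saving period (12 October 2031 – 14 February 2032), so Oris Zone is on daylight time, UTC−08:00.
18:00 Oris Zone + 8h = 02:00 UTC (rolling into the next day, 20 November 2031).
1 October 2031 is a Wednesday, so Sundays fall on 5, 12, 19, 26; the last is October 26.
1 February 2032 is a Sunday, so the first Sunday is February 1 and the fourth is February 22.
At the standard offset (UTC−10:30), 02:00 UTC − 10h30m = 15:30 Ethvand Republic standard time (rolling into the previous day, 19 November 2031).
Daylight saving runs 26 October 2031 – 22 February 2032; the standard-time date in Ethvand Republic, 19 November 2031, is inside that window, so Ethvand Republic is at UTC−09:30.
02:00 UTC − 9h30m = 16:30 Ethvand Republic (rolling into the previous day, 19 November 2031).

16:30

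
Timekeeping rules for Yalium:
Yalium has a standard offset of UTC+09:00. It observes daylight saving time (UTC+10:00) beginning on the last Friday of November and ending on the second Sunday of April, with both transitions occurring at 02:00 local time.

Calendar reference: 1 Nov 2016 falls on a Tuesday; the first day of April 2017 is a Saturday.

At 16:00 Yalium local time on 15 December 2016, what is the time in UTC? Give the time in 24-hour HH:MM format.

1 November 2016 is a Tuesday, so Fridays fall on 4, 11, 18, 25; the last is November 25.
1 April 2017 is a Saturday, so the first Sunday is April 2 and the second is April 9.
15 December 2016 falls between 25 November 2016 and 9 April 2017, so daylight saving is in effect and Yalium is at UTC+10:00.
16:00 local − 10h = 06:00 UTC.

06:00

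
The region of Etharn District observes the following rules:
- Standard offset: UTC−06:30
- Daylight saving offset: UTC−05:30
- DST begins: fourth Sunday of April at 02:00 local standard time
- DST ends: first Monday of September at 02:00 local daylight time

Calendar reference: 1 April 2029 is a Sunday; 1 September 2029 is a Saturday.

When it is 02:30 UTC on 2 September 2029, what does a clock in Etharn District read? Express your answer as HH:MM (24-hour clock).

1 April 2029 is a Sunday, so the first Sunday is April 1 and the fourth is April 22.
1 September 2029 is a Saturday, so the first Monday is September 3.
At the standard offset (UTC−06:30), 02:30 UTC − 6h30m = 20:00 Etharn District standard time (rolling into the previous day, 1 September 2029).
The standard-time date in Etharn District, 1 September 2029, lies within the daylight-saving period (22 April – 3 September), so Etharn District is on daylight time, UTC−05:30.
02:30 UTC − 5h30m = 21:00 local (rolling into the previous day, 1 September 2029).

21:00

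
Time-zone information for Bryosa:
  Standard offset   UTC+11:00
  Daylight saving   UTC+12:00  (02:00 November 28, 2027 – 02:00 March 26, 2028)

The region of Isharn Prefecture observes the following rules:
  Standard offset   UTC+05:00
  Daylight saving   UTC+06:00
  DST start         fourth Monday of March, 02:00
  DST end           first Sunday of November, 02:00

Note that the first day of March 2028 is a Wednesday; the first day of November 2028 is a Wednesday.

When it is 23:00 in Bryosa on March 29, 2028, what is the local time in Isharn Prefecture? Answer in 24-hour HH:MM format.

18:00

March 29, 2028 is outside the daylight-saving period (28 November 2027 – 26 March 2028), so Bryosa is on standard time, UTC+11:00.
23:00 Bryosa − 11h = 12:00 UTC.
1 March 2028 is a Wednesday, so the first Monday is March 6 and the fourth is March 27.
1 November 2028 is a Wednesday, so the first Sunday is November 5.
At the standard offset (UTC+05:00), 12:00 UTC + 5h = 17:00 Isharn Prefecture standard time.
Daylight saving runs 27 March – 5 November; the standard-time date in Isharn Prefecture, March 29, 2028, is inside that window, so Isharn Prefecture is at UTC+06:00.
12:00 UTC + 6h = 18:00 Isharn Prefecture.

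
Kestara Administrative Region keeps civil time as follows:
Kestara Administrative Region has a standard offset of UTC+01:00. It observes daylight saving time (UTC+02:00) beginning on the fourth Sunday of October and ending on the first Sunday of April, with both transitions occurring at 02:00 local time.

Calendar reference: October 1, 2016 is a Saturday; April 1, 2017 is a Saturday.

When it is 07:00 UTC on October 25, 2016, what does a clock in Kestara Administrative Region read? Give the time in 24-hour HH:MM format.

1 October 2016 is a Saturday, so the first Sunday is October 2 and the fourth is October 23.
1 April 2017 is a Saturday, so the first Sunday is April 2.
At the standard offset (UTC+01:00), 07:00 UTC + 1h = 08:00 Kestara Administrative Region standard time.
The standard-time date in Kestara Administrative Region, October 25, 2016, falls between 23 October 2016 and 2 April 2017, so daylight saving is in effect and Kestara Administrative Region is at UTC+02:00.
07:00 UTC + 2h = 09:00 local.

09:00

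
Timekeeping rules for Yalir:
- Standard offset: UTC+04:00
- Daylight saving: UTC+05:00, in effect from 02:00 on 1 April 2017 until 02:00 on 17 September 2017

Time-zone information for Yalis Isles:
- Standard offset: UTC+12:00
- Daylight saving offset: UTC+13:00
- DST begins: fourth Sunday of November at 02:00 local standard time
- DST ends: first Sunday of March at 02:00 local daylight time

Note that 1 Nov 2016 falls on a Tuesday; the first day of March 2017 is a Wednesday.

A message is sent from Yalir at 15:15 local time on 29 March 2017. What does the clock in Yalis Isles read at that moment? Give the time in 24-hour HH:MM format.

29 March 2017 does not fall between 1 April and 17 September, so daylight saving is not in effect and Yalir is at UTC+04:00.
15:15 Yalir − 4h = 11:15 UTC.
1 November 2016 is a Tuesday, so the first Sunday is November 6 and the fourth is November 27.
1 March 2017 is a Wednesday, so the first Sunday is March 5.
At the standard offset (UTC+12:00), 11:15 UTC + 12h = 23:15 Yalis Isles standard time.
The standard-time date in Yalis Isles, 29 March 2017, is outside the daylight-saving period (27 November 2016 – 5 March 2017), so Yalis Isles is on standard time, UTC+12:00.
11:15 UTC + 12h = 23:15 Yalis Isles.

23:15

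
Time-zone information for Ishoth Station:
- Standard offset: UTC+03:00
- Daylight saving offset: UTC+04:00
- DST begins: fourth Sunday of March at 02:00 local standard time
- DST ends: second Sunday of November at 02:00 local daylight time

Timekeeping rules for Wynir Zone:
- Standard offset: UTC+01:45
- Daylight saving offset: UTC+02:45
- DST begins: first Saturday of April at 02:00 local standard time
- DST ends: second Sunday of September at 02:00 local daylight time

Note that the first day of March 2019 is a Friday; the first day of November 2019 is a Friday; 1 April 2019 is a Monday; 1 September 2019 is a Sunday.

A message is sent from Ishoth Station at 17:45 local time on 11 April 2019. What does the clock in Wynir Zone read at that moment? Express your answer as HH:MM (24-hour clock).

1 March 2019 is a Friday, so the first Sunday is March 3 and the fourth is March 24.
1 November 2019 is a Friday, so the first Sunday is November 3 and the second is November 10.
11 April 2019 falls between 24 March and 10 November, so daylight saving is in effect and Ishoth Station is at UTC+04:00.
17:45 Ishoth Station − 4h = 13:45 UTC.
1 April 2019 is a Monday, so the first Saturday is April 6.
1 September 2019 is a Sunday, so the first Sunday is September 1 and the second is September 8.
At the standard offset (UTC+01:45), 13:45 UTC + 1h45m = 15:30 Wynir Zone standard time.
The standard-time date in Wynir Zone, 11 April 2019, lies within the daylight-saving period (6 April – 8 September), so Wynir Zone is on daylight time, UTC+02:45.
13:45 UTC + 2h45m = 16:30 Wynir Zone.

16:30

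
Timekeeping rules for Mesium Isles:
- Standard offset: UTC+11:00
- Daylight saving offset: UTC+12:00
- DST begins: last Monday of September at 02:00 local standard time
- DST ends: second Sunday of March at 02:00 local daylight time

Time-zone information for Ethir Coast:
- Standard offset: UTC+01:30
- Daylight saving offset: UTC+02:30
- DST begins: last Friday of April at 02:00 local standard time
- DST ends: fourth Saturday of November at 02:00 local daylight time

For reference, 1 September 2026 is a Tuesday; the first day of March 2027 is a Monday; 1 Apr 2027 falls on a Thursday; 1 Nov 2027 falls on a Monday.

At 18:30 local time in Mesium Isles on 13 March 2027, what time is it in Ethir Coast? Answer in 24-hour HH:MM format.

1 September 2026 is a Tuesday, so Mondays fall on 7, 14, 21, 28; the last is September 28.
1 March 2027 is a Monday, so the first Sunday is March 7 and the second is March 14.
Daylight saving runs 28 September 2026 – 14 March 2027; 13 March 2027 is inside that window, so Mesium Isles is at UTC+12:00.
18:30 Mesium Isles − 12h = 06:30 UTC.
1 April 2027 is a Thursday, so Fridays fall on 2, 9, 16, 23, 30; the last is April 30.
1 November 2027 is a Monday, so the first Saturday is November 6 and the fourth is November 27.
At the standard offset (UTC+01:30), 06:30 UTC + 1h30m = 08:00 Ethir Coast standard time.
The standard-time date in Ethir Coast, 13 March 2027, does not fall between 30 April and 27 November, so daylight saving is not in effect and Ethir Coast is at UTC+01:30.
06:30 UTC + 1h30m = 08:00 Ethir Coast.

08:00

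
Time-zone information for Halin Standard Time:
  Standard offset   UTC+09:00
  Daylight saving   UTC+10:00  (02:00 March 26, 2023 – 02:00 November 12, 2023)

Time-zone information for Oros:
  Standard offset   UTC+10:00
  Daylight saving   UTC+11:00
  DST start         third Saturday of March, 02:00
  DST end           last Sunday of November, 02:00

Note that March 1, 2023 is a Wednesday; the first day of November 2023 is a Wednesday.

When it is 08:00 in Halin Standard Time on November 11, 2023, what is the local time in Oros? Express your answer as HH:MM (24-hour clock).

November 11, 2023 falls between 26 March and 12 November, so daylight saving is in effect and Halin Standard Time is at UTC+10:00.
08:00 Halin Standard Time − 10h = 22:00 UTC (rolling into the previous day, 10 November 2023).
1 March 2023 is a Wednesday, so the first Saturday is March 4 and the third is March 18.
1 November 2023 is a Wednesday, so Sundays fall on 5, 12, 19, 26; the last is November 26.
At the standard offset (UTC+10:00), 22:00 UTC + 10h = 08:00 Oros standard time (rolling into the next day, 11 November 2023).
The standard-time date in Oros, November 11, 2023, falls between 18 March and 26 November, so daylight saving is in effect and Oros is at UTC+11:00.
22:00 UTC + 11h = 09:00 Oros (rolling into the next day, 11 November 2023).

09:00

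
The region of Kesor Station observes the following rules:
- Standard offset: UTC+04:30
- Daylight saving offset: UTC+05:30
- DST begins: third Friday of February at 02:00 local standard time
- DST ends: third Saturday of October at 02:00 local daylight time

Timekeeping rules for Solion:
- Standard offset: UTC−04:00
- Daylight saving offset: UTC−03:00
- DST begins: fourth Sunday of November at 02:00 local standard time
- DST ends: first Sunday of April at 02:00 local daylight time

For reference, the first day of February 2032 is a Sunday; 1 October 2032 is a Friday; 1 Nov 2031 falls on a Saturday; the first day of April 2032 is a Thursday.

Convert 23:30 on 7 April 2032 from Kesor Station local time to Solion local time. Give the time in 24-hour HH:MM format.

1 February 2032 is a Sunday, so the first Friday is February 6 and the third is February 20.
1 October 2032 is a Friday, so the first Saturday is October 2 and the third is October 16.
Daylight saving runs 20 February – 16 October; 7 April 2032 is inside that window, so Kesor Station is at UTC+05:30.
23:30 Kesor Station − 5h30m = 18:00 UTC.
1 November 2031 is a Saturday, so the first Sunday is November 2 and the fourth is November 23.
1 April 2032 is a Thursday, so the first Sunday is April 4.
At the standard offset (UTC−04:00), 18:00 UTC − 4h = 14:00 Solion standard time.
Daylight saving runs 23 November 2031 – 4 April 2032; the standard-time date in Solion, 7 April 2032, is outside that window, so Solion is on standard time at UTC−04:00.
18:00 UTC − 4h = 14:00 Solion.

14:00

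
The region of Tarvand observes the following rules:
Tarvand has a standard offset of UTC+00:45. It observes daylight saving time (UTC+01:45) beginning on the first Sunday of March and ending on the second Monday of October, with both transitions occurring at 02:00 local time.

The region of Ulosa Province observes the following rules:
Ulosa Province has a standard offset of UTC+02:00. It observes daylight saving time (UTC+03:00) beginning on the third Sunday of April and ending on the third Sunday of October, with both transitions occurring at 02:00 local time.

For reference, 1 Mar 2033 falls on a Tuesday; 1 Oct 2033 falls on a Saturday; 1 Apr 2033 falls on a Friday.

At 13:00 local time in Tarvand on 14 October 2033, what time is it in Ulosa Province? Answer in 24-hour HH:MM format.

15:15

1 March 2033 is a Tuesday, so the first Sunday is March 6.
1 October 2033 is a Saturday, so the first Monday is October 3 and the second is October 10.
14 October 2033 is outside the daylight-saving period (6 March – 10 October), so Tarvand is on standard time, UTC+00:45.
13:00 Tarvand − 0h45m = 12:15 UTC.
1 April 2033 is a Friday, so the first Sunday is April 3 and the third is April 17.
1 October 2033 is a Saturday, so the first Sunday is October 2 and the third is October 16.
At the standard offset (UTC+02:00), 12:15 UTC + 2h = 14:15 Ulosa Province standard time.
The standard-time date in Ulosa Province, 14 October 2033, lies within the daylight-saving period (17 April – 16 October), so Ulosa Province is on daylight time, UTC+03:00.
12:15 UTC + 3h = 15:15 Ulosa Province.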